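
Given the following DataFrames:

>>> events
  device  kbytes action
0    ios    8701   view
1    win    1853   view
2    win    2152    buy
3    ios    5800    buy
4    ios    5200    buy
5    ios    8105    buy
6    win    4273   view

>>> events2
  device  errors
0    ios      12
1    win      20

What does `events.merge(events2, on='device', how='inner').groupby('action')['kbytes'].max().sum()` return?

merge on 'device' (how='inner') → 7 rows:
  device  kbytes action  errors
0    ios    8701   view      12
1    win    1853   view      20
2    win    2152    buy      20
3    ios    5800    buy      12
4    ios    5200    buy      12
5    ios    8105    buy      12
6    win    4273   view      20
group by action, max of kbytes:
action
buy     8105
view    8701
Name: kbytes, dtype: int64
The sum of the resulting series is 16806.

16806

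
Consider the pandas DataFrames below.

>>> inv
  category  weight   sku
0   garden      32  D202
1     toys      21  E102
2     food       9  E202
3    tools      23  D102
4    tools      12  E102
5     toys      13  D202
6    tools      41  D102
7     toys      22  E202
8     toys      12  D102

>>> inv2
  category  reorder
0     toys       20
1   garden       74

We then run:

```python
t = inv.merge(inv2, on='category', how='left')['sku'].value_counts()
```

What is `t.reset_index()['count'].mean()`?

merge on 'category' (how='left') → 9 rows:
  category  weight   sku  reorder
0   garden      32  D202     74.0
1     toys      21  E102     20.0
2     food       9  E202      NaN
3    tools      23  D102      NaN
4    tools      12  E102      NaN
5     toys      13  D202     20.0
6    tools      41  D102      NaN
7     toys      22  E202     20.0
8     toys      12  D102     20.0
value_counts of sku:
sku
D102    3
D202    2
E102    2
E202    2
Name: count, dtype: int64
reset_index():
    sku  count
0  D102      3
1  D202      2
2  E102      2
3  E202      2

2.25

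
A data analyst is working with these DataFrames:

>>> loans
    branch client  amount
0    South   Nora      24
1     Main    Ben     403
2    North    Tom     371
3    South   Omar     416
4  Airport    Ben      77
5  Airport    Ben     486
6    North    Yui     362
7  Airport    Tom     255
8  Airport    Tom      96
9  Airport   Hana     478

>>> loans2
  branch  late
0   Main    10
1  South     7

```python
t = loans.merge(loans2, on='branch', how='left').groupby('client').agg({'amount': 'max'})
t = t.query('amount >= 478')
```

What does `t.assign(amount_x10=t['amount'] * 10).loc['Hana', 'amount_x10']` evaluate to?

4780

merge on 'branch' (how='left') → 10 rows:
    branch client  amount  late
0    South   Nora      24   7.0
1     Main    Ben     403  10.0
2    North    Tom     371   NaN
3    South   Omar     416   7.0
4  Airport    Ben      77   NaN
5  Airport    Ben     486   NaN
6    North    Yui     362   NaN
7  Airport    Tom     255   NaN
8  Airport    Tom      96   NaN
9  Airport   Hana     478   NaN
group by client, max of amount:
        amount
client        
Ben        486
Hana       478
Nora        24
Omar       416
Tom        371
Yui        362
filter rows where amount >= 478:
        amount
client        
Ben        486
Hana       478
add column amount_x10 = t['amount'] * 10:
        amount  amount_x10
client                    
Ben        486        4860
Hana       478        4780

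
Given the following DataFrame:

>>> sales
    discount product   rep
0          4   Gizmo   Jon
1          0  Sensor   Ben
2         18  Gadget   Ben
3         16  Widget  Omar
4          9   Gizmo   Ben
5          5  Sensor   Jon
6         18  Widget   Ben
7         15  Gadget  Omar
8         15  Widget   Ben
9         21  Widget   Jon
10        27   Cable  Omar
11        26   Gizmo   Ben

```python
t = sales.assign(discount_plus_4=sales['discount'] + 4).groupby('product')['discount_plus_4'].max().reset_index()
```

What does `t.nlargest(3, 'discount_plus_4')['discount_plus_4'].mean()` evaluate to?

28.6666666667

add column discount_plus_4 = sales['discount'] + 4:
    discount product   rep  discount_plus_4
0          4   Gizmo   Jon                8
1          0  Sensor   Ben                4
2         18  Gadget   Ben               22
3         16  Widget  Omar               20
4          9   Gizmo   Ben               13
5          5  Sensor   Jon                9
6         18  Widget   Ben               22
7         15  Gadget  Omar               19
8         15  Widget   Ben               19
9         21  Widget   Jon               25
10        27   Cable  Omar               31
11        26   Gizmo   Ben               30
group by product, max of discount_plus_4:
product
Cable     31
Gadget    22
Gizmo     30
Sensor     9
Widget    25
Name: discount_plus_4, dtype: int64
reset_index():
  product  discount_plus_4
0   Cable               31
1  Gadget               22
2   Gizmo               30
3  Sensor                9
4  Widget               25
take 3 rows with largest discount_plus_4:
  product  discount_plus_4
0   Cable               31
2   Gizmo               30
4  Widget               25
Hence 28.6666666667.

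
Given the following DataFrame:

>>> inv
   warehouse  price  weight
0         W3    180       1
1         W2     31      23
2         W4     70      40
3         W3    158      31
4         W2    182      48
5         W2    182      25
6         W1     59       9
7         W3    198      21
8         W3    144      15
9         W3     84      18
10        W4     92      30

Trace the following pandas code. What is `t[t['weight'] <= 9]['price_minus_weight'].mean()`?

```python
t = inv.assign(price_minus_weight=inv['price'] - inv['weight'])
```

114.5

add column price_minus_weight = inv['price'] - inv['weight']:
   warehouse  price  weight  price_minus_weight
0         W3    180       1                 179
1         W2     31      23                   8
2         W4     70      40                  30
3         W3    158      31                 127
4         W2    182      48                 134
5         W2    182      25                 157
6         W1     59       9                  50
7         W3    198      21                 177
8         W3    144      15                 129
9         W3     84      18                  66
10        W4     92      30                  62
filter rows where weight <= 9:
  warehouse  price  weight  price_minus_weight
0        W3    180       1                 179
6        W1     59       9                  50
Hence 114.5.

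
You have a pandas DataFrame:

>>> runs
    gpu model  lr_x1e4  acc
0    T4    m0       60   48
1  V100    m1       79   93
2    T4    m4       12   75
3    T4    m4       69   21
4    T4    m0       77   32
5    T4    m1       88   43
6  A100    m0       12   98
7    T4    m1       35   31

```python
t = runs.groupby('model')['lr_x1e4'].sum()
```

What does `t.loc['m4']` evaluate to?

group by model, sum of lr_x1e4:
model
m0    149
m1    202
m4     81
Name: lr_x1e4, dtype: int64
value at index 'm4' → 81

81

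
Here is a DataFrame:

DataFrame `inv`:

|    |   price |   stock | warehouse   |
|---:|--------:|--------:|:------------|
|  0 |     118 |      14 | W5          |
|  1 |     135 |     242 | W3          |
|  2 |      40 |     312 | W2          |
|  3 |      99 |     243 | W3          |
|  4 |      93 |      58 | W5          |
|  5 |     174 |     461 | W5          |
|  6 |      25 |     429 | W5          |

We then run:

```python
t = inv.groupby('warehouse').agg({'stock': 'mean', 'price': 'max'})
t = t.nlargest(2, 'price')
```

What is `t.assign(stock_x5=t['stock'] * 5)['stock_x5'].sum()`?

2415.0

group by warehouse: mean(stock), max(price):
           stock  price
warehouse              
W2         312.0     40
W3         242.5    135
W5         240.5    174
take 2 rows with largest price:
           stock  price
warehouse              
W5         240.5    174
W3         242.5    135
add column stock_x5 = t['stock'] * 5:
           stock  price  stock_x5
warehouse                        
W5         240.5    174    1202.5
W3         242.5    135    1212.5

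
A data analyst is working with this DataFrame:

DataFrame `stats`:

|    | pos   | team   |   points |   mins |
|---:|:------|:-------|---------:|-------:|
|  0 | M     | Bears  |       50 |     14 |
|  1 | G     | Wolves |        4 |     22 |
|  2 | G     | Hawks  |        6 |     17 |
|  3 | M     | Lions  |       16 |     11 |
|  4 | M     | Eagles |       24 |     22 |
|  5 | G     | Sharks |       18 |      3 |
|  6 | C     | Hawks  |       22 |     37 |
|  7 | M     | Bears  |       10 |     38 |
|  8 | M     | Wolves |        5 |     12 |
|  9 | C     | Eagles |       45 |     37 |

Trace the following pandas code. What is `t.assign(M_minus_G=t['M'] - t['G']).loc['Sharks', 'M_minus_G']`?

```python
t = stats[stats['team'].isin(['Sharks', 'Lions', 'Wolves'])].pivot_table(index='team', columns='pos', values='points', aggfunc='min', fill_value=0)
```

filter rows where team in ['Sharks', 'Lions', 'Wolves']:
  pos    team  points  mins
1   G  Wolves       4    22
3   M   Lions      16    11
5   G  Sharks      18     3
8   M  Wolves       5    12
pivot: rows=team, cols=pos, min(points):
pos      G   M
team          
Lions    0  16
Sharks  18   0
Wolves   4   5
add column M_minus_G = t['M'] - t['G']:
pos      G   M  M_minus_G
team                     
Lions    0  16         16
Sharks  18   0        -18
Wolves   4   5          1

-18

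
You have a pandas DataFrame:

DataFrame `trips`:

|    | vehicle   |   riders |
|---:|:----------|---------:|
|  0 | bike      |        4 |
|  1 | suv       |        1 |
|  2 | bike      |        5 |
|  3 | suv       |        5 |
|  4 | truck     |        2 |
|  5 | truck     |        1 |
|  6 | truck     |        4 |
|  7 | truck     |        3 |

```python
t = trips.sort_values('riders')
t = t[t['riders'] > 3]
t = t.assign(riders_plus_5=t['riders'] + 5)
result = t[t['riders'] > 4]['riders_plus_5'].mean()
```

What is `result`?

sort by riders:
  vehicle  riders
1     suv       1
5   truck       1
4   truck       2
7   truck       3
0    bike       4
6   truck       4
2    bike       5
3     suv       5
filter rows where riders > 3:
  vehicle  riders
0    bike       4
6   truck       4
2    bike       5
3     suv       5
add column riders_plus_5 = t['riders'] + 5:
  vehicle  riders  riders_plus_5
0    bike       4              9
6   truck       4              9
2    bike       5             10
3     suv       5             10
filter rows where riders > 4:
  vehicle  riders  riders_plus_5
2    bike       5             10
3     suv       5             10

10.0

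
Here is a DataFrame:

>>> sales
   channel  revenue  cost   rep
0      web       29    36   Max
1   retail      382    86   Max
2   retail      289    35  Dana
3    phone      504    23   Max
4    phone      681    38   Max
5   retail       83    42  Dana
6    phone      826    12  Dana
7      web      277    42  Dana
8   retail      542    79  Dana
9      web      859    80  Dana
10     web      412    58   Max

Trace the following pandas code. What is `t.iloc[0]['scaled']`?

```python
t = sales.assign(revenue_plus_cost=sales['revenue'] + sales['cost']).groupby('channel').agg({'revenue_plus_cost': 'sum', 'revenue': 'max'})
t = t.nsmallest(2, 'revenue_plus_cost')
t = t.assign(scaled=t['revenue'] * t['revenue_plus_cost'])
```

add column revenue_plus_cost = sales['revenue'] + sales['cost']:
   channel  revenue  cost   rep  revenue_plus_cost
0      web       29    36   Max                 65
1   retail      382    86   Max                468
2   retail      289    35  Dana                324
3    phone      504    23   Max                527
4    phone      681    38   Max                719
5   retail       83    42  Dana                125
6    phone      826    12  Dana                838
7      web      277    42  Dana                319
8   retail      542    79  Dana                621
9      web      859    80  Dana                939
10     web      412    58   Max                470
group by channel: sum(revenue_plus_cost), max(revenue):
         revenue_plus_cost  revenue
channel                            
phone                 2084      826
retail                1538      542
web                   1793      859
take 2 rows with smallest revenue_plus_cost:
         revenue_plus_cost  revenue
channel                            
retail                1538      542
web                   1793      859
add column scaled = t['revenue'] * t['revenue_plus_cost']:
         revenue_plus_cost  revenue   scaled
channel                                     
retail                1538      542   833596
web                   1793      859  1540187

833596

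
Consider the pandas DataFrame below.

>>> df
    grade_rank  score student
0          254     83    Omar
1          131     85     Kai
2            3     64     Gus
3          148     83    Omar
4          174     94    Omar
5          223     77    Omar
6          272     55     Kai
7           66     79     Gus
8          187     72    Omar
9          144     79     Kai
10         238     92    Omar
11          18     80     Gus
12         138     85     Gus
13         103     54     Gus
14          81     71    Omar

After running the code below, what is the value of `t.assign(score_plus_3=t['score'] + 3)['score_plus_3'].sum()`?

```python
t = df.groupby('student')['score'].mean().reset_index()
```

group by student, mean of score:
student
Gus     72.400000
Kai     73.000000
Omar    81.714286
Name: score, dtype: float64
reset_index():
  student      score
0     Gus  72.400000
1     Kai  73.000000
2    Omar  81.714286
add column score_plus_3 = t['score'] + 3:
  student      score  score_plus_3
0     Gus  72.400000     75.400000
1     Kai  73.000000     76.000000
2    Omar  81.714286     84.714286
Then the sum of column 'score_plus_3': 236.114285714

236.114285714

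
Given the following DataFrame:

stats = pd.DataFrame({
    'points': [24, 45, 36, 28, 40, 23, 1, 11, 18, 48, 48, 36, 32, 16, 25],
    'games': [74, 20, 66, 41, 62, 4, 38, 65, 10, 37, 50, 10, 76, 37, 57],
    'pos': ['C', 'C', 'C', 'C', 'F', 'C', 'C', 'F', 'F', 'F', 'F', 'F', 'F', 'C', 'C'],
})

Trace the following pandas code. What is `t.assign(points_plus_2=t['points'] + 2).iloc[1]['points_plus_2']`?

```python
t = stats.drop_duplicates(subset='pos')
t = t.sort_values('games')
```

drop duplicate pos (keep=first):
   points  games pos
0      24     74   C
4      40     62   F
sort by games:
   points  games pos
4      40     62   F
0      24     74   C
add column points_plus_2 = t['points'] + 2:
   points  games pos  points_plus_2
4      40     62   F             42
0      24     74   C             26
Reading off the value at position 1, column 'points_plus_2', we get 26.

26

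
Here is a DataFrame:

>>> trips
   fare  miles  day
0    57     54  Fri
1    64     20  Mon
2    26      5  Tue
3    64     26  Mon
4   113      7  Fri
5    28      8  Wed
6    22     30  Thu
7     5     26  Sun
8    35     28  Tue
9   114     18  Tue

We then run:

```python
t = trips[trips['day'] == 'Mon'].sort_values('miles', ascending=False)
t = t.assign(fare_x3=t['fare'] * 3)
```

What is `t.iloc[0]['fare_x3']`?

192

filter rows where day == 'Mon':
   fare  miles  day
1    64     20  Mon
3    64     26  Mon
sort by miles descending:
   fare  miles  day
3    64     26  Mon
1    64     20  Mon
add column fare_x3 = t['fare'] * 3:
   fare  miles  day  fare_x3
3    64     26  Mon      192
1    64     20  Mon      192
Finally, value at position 0, column 'fare_x3' = 192.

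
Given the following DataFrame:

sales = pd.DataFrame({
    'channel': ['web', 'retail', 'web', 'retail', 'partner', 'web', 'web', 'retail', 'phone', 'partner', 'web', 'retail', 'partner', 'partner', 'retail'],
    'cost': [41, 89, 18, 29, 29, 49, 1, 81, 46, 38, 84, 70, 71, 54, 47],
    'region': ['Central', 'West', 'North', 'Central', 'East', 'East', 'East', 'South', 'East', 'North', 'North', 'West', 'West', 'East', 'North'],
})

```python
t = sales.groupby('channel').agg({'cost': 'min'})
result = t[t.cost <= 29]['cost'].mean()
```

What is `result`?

group by channel, min of cost:
         cost
channel      
partner    29
phone      46
retail     29
web         1
filter rows where cost <= 29:
         cost
channel      
partner    29
retail     29
web         1
Reading off the mean of column 'cost', we get 19.6666666667.

19.6666666667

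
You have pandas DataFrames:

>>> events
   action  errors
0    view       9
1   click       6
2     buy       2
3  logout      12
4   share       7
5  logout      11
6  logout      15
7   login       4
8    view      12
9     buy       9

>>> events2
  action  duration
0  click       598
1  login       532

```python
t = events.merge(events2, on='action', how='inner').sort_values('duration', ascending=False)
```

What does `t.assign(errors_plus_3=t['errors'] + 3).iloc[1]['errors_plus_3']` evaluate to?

7

merge on 'action' (how='inner') → 2 rows:
  action  errors  duration
0  click       6       598
1  login       4       532
sort by duration descending:
  action  errors  duration
0  click       6       598
1  login       4       532
add column errors_plus_3 = t['errors'] + 3:
  action  errors  duration  errors_plus_3
0  click       6       598              9
1  login       4       532              7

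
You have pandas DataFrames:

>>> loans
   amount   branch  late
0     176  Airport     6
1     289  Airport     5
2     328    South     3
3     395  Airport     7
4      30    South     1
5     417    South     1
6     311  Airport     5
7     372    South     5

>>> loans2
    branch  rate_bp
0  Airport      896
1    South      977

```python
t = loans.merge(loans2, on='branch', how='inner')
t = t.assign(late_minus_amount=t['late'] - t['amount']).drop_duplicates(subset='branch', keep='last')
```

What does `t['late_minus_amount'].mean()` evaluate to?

merge on 'branch' (how='inner') → 8 rows:
   amount   branch  late  rate_bp
0     176  Airport     6      896
1     289  Airport     5      896
2     328    South     3      977
3     395  Airport     7      896
4      30    South     1      977
5     417    South     1      977
6     311  Airport     5      896
7     372    South     5      977
add column late_minus_amount = t['late'] - t['amount']:
   amount   branch  late  rate_bp  late_minus_amount
0     176  Airport     6      896               -170
1     289  Airport     5      896               -284
2     328    South     3      977               -325
3     395  Airport     7      896               -388
4      30    South     1      977                -29
5     417    South     1      977               -416
6     311  Airport     5      896               -306
7     372    South     5      977               -367
drop duplicate branch (keep=last):
   amount   branch  late  rate_bp  late_minus_amount
6     311  Airport     5      896               -306
7     372    South     5      977               -367
Then the mean of column 'late_minus_amount': -336.5

-336.5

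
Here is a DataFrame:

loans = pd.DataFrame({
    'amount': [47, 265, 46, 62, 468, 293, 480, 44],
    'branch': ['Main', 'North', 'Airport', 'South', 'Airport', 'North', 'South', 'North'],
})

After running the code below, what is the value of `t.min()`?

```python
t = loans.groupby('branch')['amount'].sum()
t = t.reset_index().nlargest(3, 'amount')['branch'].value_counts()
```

group by branch, sum of amount:
branch
Airport    514
Main        47
North      602
South      542
Name: amount, dtype: int64
reset_index():
    branch  amount
0  Airport     514
1     Main      47
2    North     602
3    South     542
take 3 rows with largest amount:
    branch  amount
2    North     602
3    South     542
0  Airport     514
value_counts of branch:
branch
North      1
South      1
Airport    1
Name: count, dtype: int64
min of the resulting series → 1

1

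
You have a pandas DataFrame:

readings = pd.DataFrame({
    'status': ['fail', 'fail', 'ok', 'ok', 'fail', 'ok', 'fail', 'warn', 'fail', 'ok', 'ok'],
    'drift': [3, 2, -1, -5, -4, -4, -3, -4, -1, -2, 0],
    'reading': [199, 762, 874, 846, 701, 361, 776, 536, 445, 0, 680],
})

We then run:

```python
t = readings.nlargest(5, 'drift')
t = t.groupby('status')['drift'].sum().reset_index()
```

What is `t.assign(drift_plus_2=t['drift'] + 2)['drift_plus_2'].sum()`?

take 5 rows with largest drift:
   status  drift  reading
0    fail      3      199
1    fail      2      762
10     ok      0      680
2      ok     -1      874
8    fail     -1      445
group by status, sum of drift:
status
fail    4
ok     -1
Name: drift, dtype: int64
reset_index():
  status  drift
0   fail      4
1     ok     -1
add column drift_plus_2 = t['drift'] + 2:
  status  drift  drift_plus_2
0   fail      4             6
1     ok     -1             1
So sum() = 7.

7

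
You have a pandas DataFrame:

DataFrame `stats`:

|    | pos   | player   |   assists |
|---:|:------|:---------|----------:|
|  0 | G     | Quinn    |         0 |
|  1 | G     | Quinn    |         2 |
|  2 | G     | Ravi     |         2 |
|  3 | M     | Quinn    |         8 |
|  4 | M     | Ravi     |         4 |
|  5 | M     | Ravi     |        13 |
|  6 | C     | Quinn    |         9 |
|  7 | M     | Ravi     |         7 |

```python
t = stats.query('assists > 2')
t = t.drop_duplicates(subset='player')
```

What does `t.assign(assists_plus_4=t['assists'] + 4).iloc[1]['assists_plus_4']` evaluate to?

8

filter rows where assists > 2:
  pos player  assists
3   M  Quinn        8
4   M   Ravi        4
5   M   Ravi       13
6   C  Quinn        9
7   M   Ravi        7
drop duplicate player (keep=first):
  pos player  assists
3   M  Quinn        8
4   M   Ravi        4
add column assists_plus_4 = t['assists'] + 4:
  pos player  assists  assists_plus_4
3   M  Quinn        8              12
4   M   Ravi        4               8
Taking the value at position 1, column 'assists_plus_4' gives 8.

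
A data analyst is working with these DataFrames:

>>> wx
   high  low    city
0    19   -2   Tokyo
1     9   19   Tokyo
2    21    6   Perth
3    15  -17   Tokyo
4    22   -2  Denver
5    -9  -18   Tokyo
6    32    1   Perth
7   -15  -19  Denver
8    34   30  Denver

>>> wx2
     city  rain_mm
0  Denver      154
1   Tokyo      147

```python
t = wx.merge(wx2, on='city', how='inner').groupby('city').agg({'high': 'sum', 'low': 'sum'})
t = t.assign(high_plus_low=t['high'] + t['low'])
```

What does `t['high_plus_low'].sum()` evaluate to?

66

merge on 'city' (how='inner') → 7 rows:
   high  low    city  rain_mm
0    19   -2   Tokyo      147
1     9   19   Tokyo      147
2    15  -17   Tokyo      147
3    22   -2  Denver      154
4    -9  -18   Tokyo      147
5   -15  -19  Denver      154
6    34   30  Denver      154
group by city: sum(high), sum(low):
        high  low
city             
Denver    41    9
Tokyo     34  -18
add column high_plus_low = t['high'] + t['low']:
        high  low  high_plus_low
city                            
Denver    41    9             50
Tokyo     34  -18             16
Then the sum of column 'high_plus_low': 66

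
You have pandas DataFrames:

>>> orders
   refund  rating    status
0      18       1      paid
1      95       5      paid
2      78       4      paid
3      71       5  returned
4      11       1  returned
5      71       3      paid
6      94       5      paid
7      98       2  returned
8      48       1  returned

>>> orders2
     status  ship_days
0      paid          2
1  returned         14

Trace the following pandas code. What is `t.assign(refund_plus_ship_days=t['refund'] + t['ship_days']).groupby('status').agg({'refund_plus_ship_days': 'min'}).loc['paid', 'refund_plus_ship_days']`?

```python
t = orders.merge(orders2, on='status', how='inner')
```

merge on 'status' (how='inner') → 9 rows:
   refund  rating    status  ship_days
0      18       1      paid          2
1      95       5      paid          2
2      78       4      paid          2
3      71       5  returned         14
4      11       1  returned         14
5      71       3      paid          2
6      94       5      paid          2
7      98       2  returned         14
8      48       1  returned         14
add column refund_plus_ship_days = t['refund'] + t['ship_days']:
   refund  rating    status  ship_days  refund_plus_ship_days
0      18       1      paid          2                     20
1      95       5      paid          2                     97
2      78       4      paid          2                     80
3      71       5  returned         14                     85
4      11       1  returned         14                     25
5      71       3      paid          2                     73
6      94       5      paid          2                     96
7      98       2  returned         14                    112
8      48       1  returned         14                     62
group by status, min of refund_plus_ship_days:
          refund_plus_ship_days
status                         
paid                         20
returned                     25
Hence 20.

20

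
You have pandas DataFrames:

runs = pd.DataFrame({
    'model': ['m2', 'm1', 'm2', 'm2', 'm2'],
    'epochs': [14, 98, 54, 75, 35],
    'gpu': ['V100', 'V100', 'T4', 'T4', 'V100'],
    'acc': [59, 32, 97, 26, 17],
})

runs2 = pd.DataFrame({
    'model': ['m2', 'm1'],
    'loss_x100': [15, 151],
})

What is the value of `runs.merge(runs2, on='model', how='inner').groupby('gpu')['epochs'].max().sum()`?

173

merge on 'model' (how='inner') → 5 rows:
  model  epochs   gpu  acc  loss_x100
0    m2      14  V100   59         15
1    m1      98  V100   32        151
2    m2      54    T4   97         15
3    m2      75    T4   26         15
4    m2      35  V100   17         15
group by gpu, max of epochs:
gpu
T4      75
V100    98
Name: epochs, dtype: int64
The sum of the resulting series is 173.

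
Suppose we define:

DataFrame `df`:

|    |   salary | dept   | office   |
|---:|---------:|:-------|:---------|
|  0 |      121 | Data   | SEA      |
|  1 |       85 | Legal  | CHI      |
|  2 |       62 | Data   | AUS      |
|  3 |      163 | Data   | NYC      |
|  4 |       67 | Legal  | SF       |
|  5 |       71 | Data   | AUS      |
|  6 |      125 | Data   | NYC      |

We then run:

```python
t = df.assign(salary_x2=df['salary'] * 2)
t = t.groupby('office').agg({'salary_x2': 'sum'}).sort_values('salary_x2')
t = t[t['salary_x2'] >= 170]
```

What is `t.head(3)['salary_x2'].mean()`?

add column salary_x2 = df['salary'] * 2:
   salary   dept office  salary_x2
0     121   Data    SEA        242
1      85  Legal    CHI        170
2      62   Data    AUS        124
3     163   Data    NYC        326
4      67  Legal     SF        134
5      71   Data    AUS        142
6     125   Data    NYC        250
group by office, sum of salary_x2:
        salary_x2
office           
AUS           266
CHI           170
NYC           576
SEA           242
SF            134
sort by salary_x2:
        salary_x2
office           
SF            134
CHI           170
SEA           242
AUS           266
NYC           576
filter rows where salary_x2 >= 170:
        salary_x2
office           
CHI           170
SEA           242
AUS           266
NYC           576
take first 3 rows:
        salary_x2
office           
CHI           170
SEA           242
AUS           266

226.0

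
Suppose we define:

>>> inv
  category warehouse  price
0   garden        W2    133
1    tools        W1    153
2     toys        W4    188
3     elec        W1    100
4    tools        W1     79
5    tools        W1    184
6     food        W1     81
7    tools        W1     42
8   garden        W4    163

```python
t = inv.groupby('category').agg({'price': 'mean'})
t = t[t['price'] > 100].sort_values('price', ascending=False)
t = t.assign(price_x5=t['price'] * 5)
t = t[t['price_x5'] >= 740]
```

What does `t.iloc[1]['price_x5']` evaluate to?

group by category, mean of price:
          price
category       
elec      100.0
food       81.0
garden    148.0
tools     114.5
toys      188.0
filter rows where price > 100:
          price
category       
garden    148.0
tools     114.5
toys      188.0
sort by price descending:
          price
category       
toys      188.0
garden    148.0
tools     114.5
add column price_x5 = t['price'] * 5:
          price  price_x5
category                 
toys      188.0     940.0
garden    148.0     740.0
tools     114.5     572.5
filter rows where price_x5 >= 740:
          price  price_x5
category                 
toys      188.0     940.0
garden    148.0     740.0

740.0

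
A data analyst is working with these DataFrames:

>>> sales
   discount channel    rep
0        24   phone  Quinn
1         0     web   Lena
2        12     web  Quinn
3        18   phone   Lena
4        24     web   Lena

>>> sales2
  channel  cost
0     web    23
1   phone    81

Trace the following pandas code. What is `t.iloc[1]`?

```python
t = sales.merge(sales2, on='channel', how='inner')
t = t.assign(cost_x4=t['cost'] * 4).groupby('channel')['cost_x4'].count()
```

merge on 'channel' (how='inner') → 5 rows:
   discount channel    rep  cost
0        24   phone  Quinn    81
1         0     web   Lena    23
2        12     web  Quinn    23
3        18   phone   Lena    81
4        24     web   Lena    23
add column cost_x4 = t['cost'] * 4:
   discount channel    rep  cost  cost_x4
0        24   phone  Quinn    81      324
1         0     web   Lena    23       92
2        12     web  Quinn    23       92
3        18   phone   Lena    81      324
4        24     web   Lena    23       92
group by channel, count of cost_x4:
channel
phone    2
web      3
Name: cost_x4, dtype: int64

3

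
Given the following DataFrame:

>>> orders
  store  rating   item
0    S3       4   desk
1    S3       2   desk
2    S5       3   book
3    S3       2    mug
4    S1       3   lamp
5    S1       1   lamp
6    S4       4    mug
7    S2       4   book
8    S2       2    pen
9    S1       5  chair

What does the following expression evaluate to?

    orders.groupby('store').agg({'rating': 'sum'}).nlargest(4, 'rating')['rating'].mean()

group by store, sum of rating:
       rating
store        
S1          9
S2          6
S3          8
S4          4
S5          3
take 4 rows with largest rating:
       rating
store        
S1          9
S3          8
S2          6
S4          4
Taking the mean of column 'rating' gives 6.75.

6.75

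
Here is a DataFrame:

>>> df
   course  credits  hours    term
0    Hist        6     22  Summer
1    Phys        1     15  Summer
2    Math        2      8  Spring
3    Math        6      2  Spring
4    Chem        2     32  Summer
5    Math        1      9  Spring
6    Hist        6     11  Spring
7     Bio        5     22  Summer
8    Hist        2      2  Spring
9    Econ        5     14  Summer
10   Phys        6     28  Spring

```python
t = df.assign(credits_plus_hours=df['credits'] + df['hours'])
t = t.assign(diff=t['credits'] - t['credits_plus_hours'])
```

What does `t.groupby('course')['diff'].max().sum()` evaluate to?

-87

add column credits_plus_hours = df['credits'] + df['hours']:
   course  credits  hours    term  credits_plus_hours
0    Hist        6     22  Summer                  28
1    Phys        1     15  Summer                  16
2    Math        2      8  Spring                  10
3    Math        6      2  Spring                   8
4    Chem        2     32  Summer                  34
5    Math        1      9  Spring                  10
6    Hist        6     11  Spring                  17
7     Bio        5     22  Summer                  27
8    Hist        2      2  Spring                   4
9    Econ        5     14  Summer                  19
10   Phys        6     28  Spring                  34
add column diff = t['credits'] - t['credits_plus_hours']:
   course  credits  hours    term  credits_plus_hours  diff
0    Hist        6     22  Summer                  28   -22
1    Phys        1     15  Summer                  16   -15
2    Math        2      8  Spring                  10    -8
3    Math        6      2  Spring                   8    -2
4    Chem        2     32  Summer                  34   -32
5    Math        1      9  Spring                  10    -9
6    Hist        6     11  Spring                  17   -11
7     Bio        5     22  Summer                  27   -22
8    Hist        2      2  Spring                   4    -2
9    Econ        5     14  Summer                  19   -14
10   Phys        6     28  Spring                  34   -28
group by course, max of diff:
course
Bio    -22
Chem   -32
Econ   -14
Hist    -2
Math    -2
Phys   -15
Name: diff, dtype: int64
Then the sum of the resulting series: -87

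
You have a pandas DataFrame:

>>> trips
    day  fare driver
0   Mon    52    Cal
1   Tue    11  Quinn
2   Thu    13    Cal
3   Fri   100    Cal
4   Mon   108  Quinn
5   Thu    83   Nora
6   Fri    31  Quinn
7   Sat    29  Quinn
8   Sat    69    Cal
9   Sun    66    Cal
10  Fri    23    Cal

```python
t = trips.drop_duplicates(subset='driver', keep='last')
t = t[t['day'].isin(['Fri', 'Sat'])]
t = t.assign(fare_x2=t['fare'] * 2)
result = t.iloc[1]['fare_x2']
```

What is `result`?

drop duplicate driver (keep=last):
    day  fare driver
5   Thu    83   Nora
7   Sat    29  Quinn
10  Fri    23    Cal
filter rows where day in ['Fri', 'Sat']:
    day  fare driver
7   Sat    29  Quinn
10  Fri    23    Cal
add column fare_x2 = t['fare'] * 2:
    day  fare driver  fare_x2
7   Sat    29  Quinn       58
10  Fri    23    Cal       46
So iloc[1]['fare_x2'] = 46.

46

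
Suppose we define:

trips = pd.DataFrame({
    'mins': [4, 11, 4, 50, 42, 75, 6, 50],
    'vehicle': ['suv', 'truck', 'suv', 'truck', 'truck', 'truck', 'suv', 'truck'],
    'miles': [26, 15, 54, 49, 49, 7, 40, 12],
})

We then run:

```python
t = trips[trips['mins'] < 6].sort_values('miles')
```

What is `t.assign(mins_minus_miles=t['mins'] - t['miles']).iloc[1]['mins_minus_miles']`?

-50

filter rows where mins < 6:
   mins vehicle  miles
0     4     suv     26
2     4     suv     54
sort by miles:
   mins vehicle  miles
0     4     suv     26
2     4     suv     54
add column mins_minus_miles = t['mins'] - t['miles']:
   mins vehicle  miles  mins_minus_miles
0     4     suv     26               -22
2     4     suv     54               -50
Finally, value at position 1, column 'mins_minus_miles' = -50.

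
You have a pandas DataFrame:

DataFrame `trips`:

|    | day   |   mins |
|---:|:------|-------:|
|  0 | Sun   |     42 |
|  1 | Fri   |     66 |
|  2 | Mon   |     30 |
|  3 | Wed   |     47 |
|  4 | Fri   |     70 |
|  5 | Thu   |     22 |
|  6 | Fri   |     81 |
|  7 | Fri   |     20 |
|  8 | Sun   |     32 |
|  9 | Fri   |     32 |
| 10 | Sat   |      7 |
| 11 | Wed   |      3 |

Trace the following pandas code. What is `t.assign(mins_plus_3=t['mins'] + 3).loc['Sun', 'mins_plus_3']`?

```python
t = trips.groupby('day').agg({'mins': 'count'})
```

5

group by day, count of mins:
     mins
day      
Fri     5
Mon     1
Sat     1
Sun     2
Thu     1
Wed     2
add column mins_plus_3 = t['mins'] + 3:
     mins  mins_plus_3
day                   
Fri     5            8
Mon     1            4
Sat     1            4
Sun     2            5
Thu     1            4
Wed     2            5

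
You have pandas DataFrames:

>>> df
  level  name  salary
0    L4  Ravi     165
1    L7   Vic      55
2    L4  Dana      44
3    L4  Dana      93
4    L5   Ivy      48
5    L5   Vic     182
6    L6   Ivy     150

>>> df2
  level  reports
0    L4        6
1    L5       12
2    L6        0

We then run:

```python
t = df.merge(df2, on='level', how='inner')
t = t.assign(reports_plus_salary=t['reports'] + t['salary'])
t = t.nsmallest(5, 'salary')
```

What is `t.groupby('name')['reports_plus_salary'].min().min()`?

merge on 'level' (how='inner') → 6 rows:
  level  name  salary  reports
0    L4  Ravi     165        6
1    L4  Dana      44        6
2    L4  Dana      93        6
3    L5   Ivy      48       12
4    L5   Vic     182       12
5    L6   Ivy     150        0
add column reports_plus_salary = t['reports'] + t['salary']:
  level  name  salary  reports  reports_plus_salary
0    L4  Ravi     165        6                  171
1    L4  Dana      44        6                   50
2    L4  Dana      93        6                   99
3    L5   Ivy      48       12                   60
4    L5   Vic     182       12                  194
5    L6   Ivy     150        0                  150
take 5 rows with smallest salary:
  level  name  salary  reports  reports_plus_salary
1    L4  Dana      44        6                   50
3    L5   Ivy      48       12                   60
2    L4  Dana      93        6                   99
5    L6   Ivy     150        0                  150
0    L4  Ravi     165        6                  171
group by name, min of reports_plus_salary:
name
Dana     50
Ivy      60
Ravi    171
Name: reports_plus_salary, dtype: int64
min of the resulting series → 50

50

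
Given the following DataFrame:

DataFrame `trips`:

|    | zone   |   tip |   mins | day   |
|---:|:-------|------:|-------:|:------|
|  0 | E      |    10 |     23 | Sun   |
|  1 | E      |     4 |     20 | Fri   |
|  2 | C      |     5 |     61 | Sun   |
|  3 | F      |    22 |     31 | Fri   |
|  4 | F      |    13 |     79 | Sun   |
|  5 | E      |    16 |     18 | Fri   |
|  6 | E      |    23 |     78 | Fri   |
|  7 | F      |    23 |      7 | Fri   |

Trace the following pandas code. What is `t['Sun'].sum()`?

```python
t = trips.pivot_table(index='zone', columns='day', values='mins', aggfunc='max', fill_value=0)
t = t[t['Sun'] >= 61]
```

pivot: rows=zone, cols=day, max(mins):
day   Fri  Sun
zone          
C       0   61
E      78   23
F      31   79
filter rows where Sun >= 61:
day   Fri  Sun
zone          
C       0   61
F      31   79
Taking the sum of column 'Sun' gives 140.

140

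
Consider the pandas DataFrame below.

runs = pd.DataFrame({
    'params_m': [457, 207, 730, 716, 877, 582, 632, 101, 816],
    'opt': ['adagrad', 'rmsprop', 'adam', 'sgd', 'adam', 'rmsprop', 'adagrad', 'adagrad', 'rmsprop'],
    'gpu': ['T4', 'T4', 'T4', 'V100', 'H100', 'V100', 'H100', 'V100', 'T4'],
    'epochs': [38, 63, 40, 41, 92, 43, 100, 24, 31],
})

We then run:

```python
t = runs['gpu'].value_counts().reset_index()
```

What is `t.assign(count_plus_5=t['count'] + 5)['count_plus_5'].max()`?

9

value_counts of gpu:
gpu
T4      4
V100    3
H100    2
Name: count, dtype: int64
reset_index():
    gpu  count
0    T4      4
1  V100      3
2  H100      2
add column count_plus_5 = t['count'] + 5:
    gpu  count  count_plus_5
0    T4      4             9
1  V100      3             8
2  H100      2             7
So max() = 9.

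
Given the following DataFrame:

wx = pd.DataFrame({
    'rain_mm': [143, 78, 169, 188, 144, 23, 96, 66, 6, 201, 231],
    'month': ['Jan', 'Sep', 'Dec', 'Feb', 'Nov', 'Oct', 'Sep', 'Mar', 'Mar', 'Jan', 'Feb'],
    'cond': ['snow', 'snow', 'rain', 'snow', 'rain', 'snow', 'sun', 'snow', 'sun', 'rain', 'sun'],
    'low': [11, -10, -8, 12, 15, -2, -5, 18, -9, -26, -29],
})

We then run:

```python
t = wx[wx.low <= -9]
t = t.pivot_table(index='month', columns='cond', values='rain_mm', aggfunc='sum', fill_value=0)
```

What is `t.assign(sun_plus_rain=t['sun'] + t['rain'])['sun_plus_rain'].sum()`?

438

filter rows where low <= -9:
    rain_mm month  cond  low
1        78   Sep  snow  -10
8         6   Mar   sun   -9
9       201   Jan  rain  -26
10      231   Feb   sun  -29
pivot: rows=month, cols=cond, sum(rain_mm):
cond   rain  snow  sun
month                 
Feb       0     0  231
Jan     201     0    0
Mar       0     0    6
Sep       0    78    0
add column sun_plus_rain = t['sun'] + t['rain']:
cond   rain  snow  sun  sun_plus_rain
month                                
Feb       0     0  231            231
Jan     201     0    0            201
Mar       0     0    6              6
Sep       0    78    0              0
Then the sum of column 'sun_plus_rain': 438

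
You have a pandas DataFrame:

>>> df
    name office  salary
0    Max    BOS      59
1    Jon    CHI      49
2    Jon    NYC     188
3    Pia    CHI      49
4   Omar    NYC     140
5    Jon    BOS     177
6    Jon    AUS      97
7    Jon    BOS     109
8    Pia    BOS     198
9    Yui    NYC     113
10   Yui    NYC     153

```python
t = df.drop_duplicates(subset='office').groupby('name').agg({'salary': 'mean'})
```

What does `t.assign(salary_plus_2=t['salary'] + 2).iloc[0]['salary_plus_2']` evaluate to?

113.333333333

drop duplicate office (keep=first):
  name office  salary
0  Max    BOS      59
1  Jon    CHI      49
2  Jon    NYC     188
6  Jon    AUS      97
group by name, mean of salary:
          salary
name            
Jon   111.333333
Max    59.000000
add column salary_plus_2 = t['salary'] + 2:
          salary  salary_plus_2
name                           
Jon   111.333333     113.333333
Max    59.000000      61.000000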